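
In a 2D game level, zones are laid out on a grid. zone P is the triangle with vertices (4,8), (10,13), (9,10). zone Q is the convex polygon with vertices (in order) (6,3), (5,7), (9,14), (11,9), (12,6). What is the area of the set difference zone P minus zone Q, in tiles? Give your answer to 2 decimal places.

|zone P| = 6.5, |zone P∩zone Q| = 5.043.
|zone P ∖ zone Q| = |zone P| − |zone P∩zone Q| = 6.5 − 5.043 = 1.46.

1.46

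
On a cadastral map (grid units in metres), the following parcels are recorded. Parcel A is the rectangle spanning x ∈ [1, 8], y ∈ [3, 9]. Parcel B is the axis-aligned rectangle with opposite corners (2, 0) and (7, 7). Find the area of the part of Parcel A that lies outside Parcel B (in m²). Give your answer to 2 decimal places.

22.00

|Parcel A∩Parcel B|: x∈[2,7], y∈[3,7] → 5·4 = 20.
|Parcel A| = 42.
|Parcel A ∖ Parcel B| = |Parcel A| − |Parcel A∩Parcel B| = 42 − 20 = 22.00.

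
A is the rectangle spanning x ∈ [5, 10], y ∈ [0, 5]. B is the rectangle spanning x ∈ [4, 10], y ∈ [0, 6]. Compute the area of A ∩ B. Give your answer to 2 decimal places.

|A∩B|: x∈[5,10], y∈[0,5] → 5·5 = 25.

25.00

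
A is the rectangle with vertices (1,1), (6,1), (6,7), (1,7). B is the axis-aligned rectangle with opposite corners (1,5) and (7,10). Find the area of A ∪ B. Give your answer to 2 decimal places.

50.00

By inclusion–exclusion:
Individual areas: |A| = 30, |B| = 30.
|A∩B|: x∈[1,6], y∈[5,7] → 5·2 = 10.
|A ∪ B| = 60 − 10 = 50.00.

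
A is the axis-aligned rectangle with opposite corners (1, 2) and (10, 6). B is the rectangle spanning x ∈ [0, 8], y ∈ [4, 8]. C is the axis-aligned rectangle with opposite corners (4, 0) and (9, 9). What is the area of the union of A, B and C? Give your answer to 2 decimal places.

71.00

By inclusion–exclusion:
Individual areas: |A| = 36, |B| = 32, |C| = 45.
|A∩B|: x∈[1,8], y∈[4,6] → 7·2 = 14.
|A∩C|: x∈[4,9], y∈[2,6] → 5·4 = 20.
|B∩C|: x∈[4,8], y∈[4,8] → 4·4 = 16.
|A∩B∩C| = 8.
|A ∪ B ∪ C| = 113 − 50 + 8 = 71.00.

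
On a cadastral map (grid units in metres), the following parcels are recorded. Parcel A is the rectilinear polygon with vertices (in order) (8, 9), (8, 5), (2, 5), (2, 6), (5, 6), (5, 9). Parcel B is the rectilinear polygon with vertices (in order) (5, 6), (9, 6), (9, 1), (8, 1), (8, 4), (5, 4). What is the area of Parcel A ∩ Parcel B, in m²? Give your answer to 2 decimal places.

The intersection is the polygon with vertices (8,5), (5,5), (5,6), (8,6).
By the shoelace formula its area is 3.00.

3.00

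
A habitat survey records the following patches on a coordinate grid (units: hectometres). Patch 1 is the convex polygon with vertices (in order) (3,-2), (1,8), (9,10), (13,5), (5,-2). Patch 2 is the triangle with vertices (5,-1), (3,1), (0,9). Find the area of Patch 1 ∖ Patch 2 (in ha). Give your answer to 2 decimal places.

|Patch 1| = 88, |Patch 1∩Patch 2| = 4.2381.
|Patch 1 ∖ Patch 2| = |Patch 1| − |Patch 1∩Patch 2| = 88 − 4.2381 = 83.76.

83.76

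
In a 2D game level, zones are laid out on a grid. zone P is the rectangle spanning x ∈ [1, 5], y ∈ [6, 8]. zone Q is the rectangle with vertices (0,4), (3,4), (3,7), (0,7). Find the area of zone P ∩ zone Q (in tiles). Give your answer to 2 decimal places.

2.00

|zone P∩zone Q|: x∈[1,3], y∈[6,7] → 2·1 = 2.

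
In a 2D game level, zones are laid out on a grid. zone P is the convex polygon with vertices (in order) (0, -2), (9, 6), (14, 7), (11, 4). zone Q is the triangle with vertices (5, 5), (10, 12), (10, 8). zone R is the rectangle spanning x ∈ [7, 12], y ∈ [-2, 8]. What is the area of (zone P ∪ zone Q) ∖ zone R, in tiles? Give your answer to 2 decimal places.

17.33

|zone P ∪ zone Q| = 33.
|(zone P ∪ zone Q) ∩ zone R| = 15.6716.
|(zone P ∪ zone Q) ∖ zone R| = 33 − 15.6716 = 17.33.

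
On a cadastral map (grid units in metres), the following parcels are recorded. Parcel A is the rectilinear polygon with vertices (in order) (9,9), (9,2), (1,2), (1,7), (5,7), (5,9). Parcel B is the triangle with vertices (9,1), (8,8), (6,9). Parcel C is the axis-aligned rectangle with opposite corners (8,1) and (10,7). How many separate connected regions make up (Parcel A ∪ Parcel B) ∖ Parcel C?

1

(Parcel A ∪ Parcel B) ∖ Parcel C is a single connected region.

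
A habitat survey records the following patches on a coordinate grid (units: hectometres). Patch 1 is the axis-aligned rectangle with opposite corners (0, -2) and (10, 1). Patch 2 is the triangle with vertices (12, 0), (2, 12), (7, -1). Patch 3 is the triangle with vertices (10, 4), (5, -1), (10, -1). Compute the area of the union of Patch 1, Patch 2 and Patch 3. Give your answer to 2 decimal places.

By inclusion–exclusion:
Individual areas: |Patch 1| = 30, |Patch 2| = 35, |Patch 3| = 12.5.
|Patch 1∩Patch 2| = 5.8692.
|Patch 1∩Patch 3| = 8.
|Patch 2∩Patch 3| = 9.5737.
|Patch 1∩Patch 2∩Patch 3| = 5.6556.
|Patch 1 ∪ Patch 2 ∪ Patch 3| = 77.5 − 23.443 + 5.6556 = 59.71.

59.71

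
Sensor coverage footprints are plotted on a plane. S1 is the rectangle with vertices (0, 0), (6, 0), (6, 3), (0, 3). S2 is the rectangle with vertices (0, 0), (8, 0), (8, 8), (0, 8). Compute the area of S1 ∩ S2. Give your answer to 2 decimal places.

|S1∩S2|: x∈[0,6], y∈[0,3] → 6·3 = 18.

18.00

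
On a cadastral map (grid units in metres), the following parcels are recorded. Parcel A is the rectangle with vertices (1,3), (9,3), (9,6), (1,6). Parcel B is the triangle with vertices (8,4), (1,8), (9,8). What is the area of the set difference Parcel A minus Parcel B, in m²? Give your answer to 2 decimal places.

|Parcel A| = 24, |Parcel A∩Parcel B| = 4.
|Parcel A ∖ Parcel B| = |Parcel A| − |Parcel A∩Parcel B| = 24 − 4 = 20.00.

20.00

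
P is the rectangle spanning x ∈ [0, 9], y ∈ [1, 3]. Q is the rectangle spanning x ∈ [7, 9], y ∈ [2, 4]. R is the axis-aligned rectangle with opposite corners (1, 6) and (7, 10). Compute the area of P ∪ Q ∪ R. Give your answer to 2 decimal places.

44.00

By inclusion–exclusion:
Individual areas: |P| = 18, |Q| = 4, |R| = 24.
|P∩Q|: x∈[7,9], y∈[2,3] → 2·1 = 2.
|P∩R| = 0 (no overlap).
|Q∩R| = 0 (no overlap).
|P∩Q∩R| = 0.
|P ∪ Q ∪ R| = 46 − 2 + 0 = 44.00.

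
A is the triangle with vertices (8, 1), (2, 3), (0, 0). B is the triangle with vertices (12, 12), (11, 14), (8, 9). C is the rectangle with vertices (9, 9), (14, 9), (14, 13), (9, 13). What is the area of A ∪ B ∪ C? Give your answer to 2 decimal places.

32.01

By inclusion–exclusion:
Individual areas: |A| = 11, |B| = 5.5, |C| = 20.
|A∩B| = 0.
|A∩C| = 0.
|B∩C| = 4.4917.
|A∩B∩C| = 0.
|A ∪ B ∪ C| = 36.5 − 4.4917 + 0 = 32.01.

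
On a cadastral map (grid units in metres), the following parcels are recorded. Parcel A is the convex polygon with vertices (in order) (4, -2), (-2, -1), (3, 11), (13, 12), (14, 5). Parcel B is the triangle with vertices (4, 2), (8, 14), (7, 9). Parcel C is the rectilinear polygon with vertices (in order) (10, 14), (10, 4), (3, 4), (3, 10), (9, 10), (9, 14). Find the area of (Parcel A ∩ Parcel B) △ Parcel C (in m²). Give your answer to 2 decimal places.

44.07

|Parcel A ∩ Parcel B| = 3.5602.
|(Parcel A ∩ Parcel B) ∩ Parcel C| = 2.7429.
|(Parcel A ∩ Parcel B) △ Parcel C| = 3.5602 + 46 − 5.4857 = 44.07.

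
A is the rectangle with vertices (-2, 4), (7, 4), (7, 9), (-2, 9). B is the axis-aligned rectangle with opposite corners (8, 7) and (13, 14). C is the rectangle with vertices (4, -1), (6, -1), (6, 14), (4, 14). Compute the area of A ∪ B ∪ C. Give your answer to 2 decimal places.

100.00

By inclusion–exclusion:
Individual areas: |A| = 45, |B| = 35, |C| = 30.
|A∩B| = 0 (no overlap).
|A∩C|: x∈[4,6], y∈[4,9] → 2·5 = 10.
|B∩C| = 0 (no overlap).
|A∩B∩C| = 0.
|A ∪ B ∪ C| = 110 − 10 + 0 = 100.00.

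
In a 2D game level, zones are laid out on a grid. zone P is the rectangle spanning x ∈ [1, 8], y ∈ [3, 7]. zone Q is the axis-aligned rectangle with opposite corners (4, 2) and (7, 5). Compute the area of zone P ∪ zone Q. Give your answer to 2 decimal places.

By inclusion–exclusion:
Individual areas: |zone P| = 28, |zone Q| = 9.
|zone P∩zone Q|: x∈[4,7], y∈[3,5] → 3·2 = 6.
|zone P ∪ zone Q| = 37 − 6 = 31.00.

31.00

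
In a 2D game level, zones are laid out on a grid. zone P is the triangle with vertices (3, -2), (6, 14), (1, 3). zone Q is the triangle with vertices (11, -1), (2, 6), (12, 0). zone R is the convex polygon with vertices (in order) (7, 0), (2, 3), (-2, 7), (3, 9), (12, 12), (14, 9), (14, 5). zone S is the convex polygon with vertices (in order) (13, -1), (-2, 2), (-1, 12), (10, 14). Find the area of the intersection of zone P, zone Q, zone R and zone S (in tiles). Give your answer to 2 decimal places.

0.43

The intersection is the polygon with vertices (2.286,5.829), (4.247,4.652), (4.182,4.303), (2.269,5.791).
By the shoelace formula its area is 0.43.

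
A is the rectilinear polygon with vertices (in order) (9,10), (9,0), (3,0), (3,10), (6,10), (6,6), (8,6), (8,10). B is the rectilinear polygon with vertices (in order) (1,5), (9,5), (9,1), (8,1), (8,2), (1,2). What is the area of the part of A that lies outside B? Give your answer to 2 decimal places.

33.00

|A| = 52, |A∩B| = 19.
|A ∖ B| = |A| − |A∩B| = 52 − 19 = 33.00.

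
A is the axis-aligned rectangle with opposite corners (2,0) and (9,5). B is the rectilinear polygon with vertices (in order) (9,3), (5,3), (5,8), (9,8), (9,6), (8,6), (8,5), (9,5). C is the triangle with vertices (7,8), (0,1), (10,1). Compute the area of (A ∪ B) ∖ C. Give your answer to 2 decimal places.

14.76

|A ∪ B| = 46.
|(A ∪ B) ∩ C| = 31.2381.
|(A ∪ B) ∖ C| = 46 − 31.2381 = 14.76.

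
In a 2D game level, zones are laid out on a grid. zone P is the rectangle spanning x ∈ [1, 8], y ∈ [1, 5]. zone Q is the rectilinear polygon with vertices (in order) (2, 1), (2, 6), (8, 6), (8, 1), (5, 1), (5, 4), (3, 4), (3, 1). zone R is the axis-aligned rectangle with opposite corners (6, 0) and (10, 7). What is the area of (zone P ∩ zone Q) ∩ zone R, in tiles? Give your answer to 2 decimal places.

The region (zone P ∩ zone Q) ∩ zone R is the polygon with vertices (6,1), (6,5), (8,5), (8,1).
By the shoelace formula its area is 8.00.

8.00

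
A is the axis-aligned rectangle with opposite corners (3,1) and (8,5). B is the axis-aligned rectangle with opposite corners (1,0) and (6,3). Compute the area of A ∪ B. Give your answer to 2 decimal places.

29.00

By inclusion–exclusion:
Individual areas: |A| = 20, |B| = 15.
|A∩B|: x∈[3,6], y∈[1,3] → 3·2 = 6.
|A ∪ B| = 35 − 6 = 29.00.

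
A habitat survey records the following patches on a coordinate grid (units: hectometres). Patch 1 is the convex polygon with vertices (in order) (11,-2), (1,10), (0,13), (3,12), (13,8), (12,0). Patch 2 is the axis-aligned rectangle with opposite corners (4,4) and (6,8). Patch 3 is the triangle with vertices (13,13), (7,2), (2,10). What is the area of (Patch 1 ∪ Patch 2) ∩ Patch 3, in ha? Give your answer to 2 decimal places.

37.76

The region (Patch 1 ∪ Patch 2) ∩ Patch 3 is the polygon with vertices (5.75,4), (2,10), (5.568,10.973), (10.761,8.896), (7.264,2.483), (6,4).
By the shoelace formula its area is 37.76.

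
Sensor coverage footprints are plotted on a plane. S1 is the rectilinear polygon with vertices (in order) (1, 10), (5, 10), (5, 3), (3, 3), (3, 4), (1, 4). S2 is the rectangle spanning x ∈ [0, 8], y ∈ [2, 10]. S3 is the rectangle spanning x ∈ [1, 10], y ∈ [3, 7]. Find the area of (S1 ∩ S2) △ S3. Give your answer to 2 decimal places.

34.00

|S1 ∩ S2| = 26.
|(S1 ∩ S2) ∩ S3| = 14.
|(S1 ∩ S2) △ S3| = 26 + 36 − 28 = 34.00.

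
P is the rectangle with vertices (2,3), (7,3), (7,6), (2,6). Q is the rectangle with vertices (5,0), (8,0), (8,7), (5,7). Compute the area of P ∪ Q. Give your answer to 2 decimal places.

30.00

By inclusion–exclusion:
Individual areas: |P| = 15, |Q| = 21.
|P∩Q|: x∈[5,7], y∈[3,6] → 2·3 = 6.
|P ∪ Q| = 36 − 6 = 30.00.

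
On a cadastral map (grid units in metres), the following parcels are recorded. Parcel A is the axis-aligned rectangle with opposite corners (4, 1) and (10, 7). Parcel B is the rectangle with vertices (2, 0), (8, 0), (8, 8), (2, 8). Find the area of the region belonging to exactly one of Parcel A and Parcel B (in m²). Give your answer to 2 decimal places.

|Parcel A∩Parcel B|: x∈[4,8], y∈[1,7] → 4·6 = 24.
|Parcel A △ Parcel B| = |Parcel A| + |Parcel B| − 2·|Parcel A∩Parcel B| = 36 + 48 − 48 = 36.00.

36.00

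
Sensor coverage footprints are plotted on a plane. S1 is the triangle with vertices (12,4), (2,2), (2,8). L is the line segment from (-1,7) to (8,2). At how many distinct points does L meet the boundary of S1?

The segment meets the boundary at (6.412,2.882), (2,5.333).

2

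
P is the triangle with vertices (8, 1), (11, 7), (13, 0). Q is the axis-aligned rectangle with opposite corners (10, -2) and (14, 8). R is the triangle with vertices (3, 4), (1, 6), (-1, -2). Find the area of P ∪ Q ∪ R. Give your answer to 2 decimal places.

54.40

By inclusion–exclusion:
Individual areas: |P| = 16.5, |Q| = 40, |R| = 10.
|P∩Q| = 12.1.
|P∩R| = 0.
|Q∩R| = 0.
|P∩Q∩R| = 0.
|P ∪ Q ∪ R| = 66.5 − 12.1 + 0 = 54.40.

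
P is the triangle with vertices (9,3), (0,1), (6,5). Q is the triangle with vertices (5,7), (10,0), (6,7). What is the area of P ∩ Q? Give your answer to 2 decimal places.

0.63

The intersection is the polygon with vertices (8.014,2.781), (6.818,4.455), (7.846,3.769), (8.366,2.859).
By the shoelace formula its area is 0.63.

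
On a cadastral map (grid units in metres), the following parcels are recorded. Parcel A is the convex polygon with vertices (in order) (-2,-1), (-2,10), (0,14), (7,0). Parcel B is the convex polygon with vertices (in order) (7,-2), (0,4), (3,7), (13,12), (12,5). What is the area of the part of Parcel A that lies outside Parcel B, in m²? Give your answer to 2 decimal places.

54.27

|Parcel A| = 77.5, |Parcel A∩Parcel B| = 23.2344.
|Parcel A ∖ Parcel B| = |Parcel A| − |Parcel A∩Parcel B| = 77.5 − 23.2344 = 54.27.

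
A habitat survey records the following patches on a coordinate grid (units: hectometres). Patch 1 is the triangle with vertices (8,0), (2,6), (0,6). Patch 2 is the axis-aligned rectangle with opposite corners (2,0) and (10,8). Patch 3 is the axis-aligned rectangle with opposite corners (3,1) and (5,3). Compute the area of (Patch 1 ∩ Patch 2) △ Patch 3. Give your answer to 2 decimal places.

7.75

|Patch 1 ∩ Patch 2| = 4.5.
|(Patch 1 ∩ Patch 2) ∩ Patch 3| = 0.375.
|(Patch 1 ∩ Patch 2) △ Patch 3| = 4.5 + 4 − 0.75 = 7.75.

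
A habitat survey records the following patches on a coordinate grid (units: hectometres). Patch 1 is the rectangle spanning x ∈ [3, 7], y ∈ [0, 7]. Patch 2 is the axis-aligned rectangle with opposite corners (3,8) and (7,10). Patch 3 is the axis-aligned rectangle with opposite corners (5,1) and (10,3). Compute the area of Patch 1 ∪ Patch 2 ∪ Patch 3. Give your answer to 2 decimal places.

By inclusion–exclusion:
Individual areas: |Patch 1| = 28, |Patch 2| = 8, |Patch 3| = 10.
|Patch 1∩Patch 2| = 0 (no overlap).
|Patch 1∩Patch 3|: x∈[5,7], y∈[1,3] → 2·2 = 4.
|Patch 2∩Patch 3| = 0 (no overlap).
|Patch 1∩Patch 2∩Patch 3| = 0.
|Patch 1 ∪ Patch 2 ∪ Patch 3| = 46 − 4 + 0 = 42.00.

42.00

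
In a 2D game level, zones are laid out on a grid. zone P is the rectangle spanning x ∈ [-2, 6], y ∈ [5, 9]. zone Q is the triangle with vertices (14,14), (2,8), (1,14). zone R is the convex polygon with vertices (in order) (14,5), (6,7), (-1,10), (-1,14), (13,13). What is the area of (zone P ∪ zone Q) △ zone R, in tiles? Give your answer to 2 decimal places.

|zone P ∪ zone Q| = 69.9167.
|(zone P ∪ zone Q) ∩ zone R| = 35.6967.
|(zone P ∪ zone Q) △ zone R| = 69.9167 + 90.5 − 71.3933 = 89.02.

89.02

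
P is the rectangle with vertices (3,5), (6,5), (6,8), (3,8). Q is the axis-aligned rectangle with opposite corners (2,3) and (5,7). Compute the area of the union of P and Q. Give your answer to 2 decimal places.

By inclusion–exclusion:
Individual areas: |P| = 9, |Q| = 12.
|P∩Q|: x∈[3,5], y∈[5,7] → 2·2 = 4.
|P ∪ Q| = 21 − 4 = 17.00.

17.00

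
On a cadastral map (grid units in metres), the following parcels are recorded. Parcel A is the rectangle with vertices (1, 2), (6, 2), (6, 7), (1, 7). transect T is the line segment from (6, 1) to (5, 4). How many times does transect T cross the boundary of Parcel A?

The segment meets the boundary at (5.667,2).

1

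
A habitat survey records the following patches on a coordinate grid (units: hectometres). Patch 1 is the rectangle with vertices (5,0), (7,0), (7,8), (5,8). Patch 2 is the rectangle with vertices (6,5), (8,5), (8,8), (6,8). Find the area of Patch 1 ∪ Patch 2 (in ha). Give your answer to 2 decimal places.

By inclusion–exclusion:
Individual areas: |Patch 1| = 16, |Patch 2| = 6.
|Patch 1∩Patch 2|: x∈[6,7], y∈[5,8] → 1·3 = 3.
|Patch 1 ∪ Patch 2| = 22 − 3 = 19.00.

19.00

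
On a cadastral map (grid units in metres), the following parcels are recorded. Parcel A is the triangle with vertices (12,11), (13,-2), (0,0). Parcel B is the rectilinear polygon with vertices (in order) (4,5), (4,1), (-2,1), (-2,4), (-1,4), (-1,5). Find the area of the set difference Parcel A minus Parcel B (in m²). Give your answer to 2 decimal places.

79.62

|Parcel A| = 83.5, |Parcel A∩Parcel B| = 3.8788.
|Parcel A ∖ Parcel B| = |Parcel A| − |Parcel A∩Parcel B| = 83.5 − 3.8788 = 79.62.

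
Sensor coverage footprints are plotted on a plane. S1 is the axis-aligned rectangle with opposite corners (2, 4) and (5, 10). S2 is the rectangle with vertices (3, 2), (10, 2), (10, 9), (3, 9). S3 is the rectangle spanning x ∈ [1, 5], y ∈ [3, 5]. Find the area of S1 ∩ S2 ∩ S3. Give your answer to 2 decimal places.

2.00

The intersection is the polygon with vertices (3,4), (3,5), (5,5), (5,4).
By the shoelace formula its area is 2.00.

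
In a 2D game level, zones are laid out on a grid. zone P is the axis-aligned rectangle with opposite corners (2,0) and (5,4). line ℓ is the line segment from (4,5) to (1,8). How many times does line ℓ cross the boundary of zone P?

The segment lies entirely outside zone P and never meets its boundary.

0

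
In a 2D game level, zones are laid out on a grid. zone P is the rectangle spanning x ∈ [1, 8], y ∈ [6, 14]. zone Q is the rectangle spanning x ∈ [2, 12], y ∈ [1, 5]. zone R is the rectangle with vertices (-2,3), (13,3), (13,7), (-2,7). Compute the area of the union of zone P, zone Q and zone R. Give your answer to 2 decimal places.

129.00

By inclusion–exclusion:
Individual areas: |zone P| = 56, |zone Q| = 40, |zone R| = 60.
|zone P∩zone Q| = 0 (no overlap).
|zone P∩zone R|: x∈[1,8], y∈[6,7] → 7·1 = 7.
|zone Q∩zone R|: x∈[2,12], y∈[3,5] → 10·2 = 20.
|zone P∩zone Q∩zone R| = 0.
|zone P ∪ zone Q ∪ zone R| = 156 − 27 + 0 = 129.00.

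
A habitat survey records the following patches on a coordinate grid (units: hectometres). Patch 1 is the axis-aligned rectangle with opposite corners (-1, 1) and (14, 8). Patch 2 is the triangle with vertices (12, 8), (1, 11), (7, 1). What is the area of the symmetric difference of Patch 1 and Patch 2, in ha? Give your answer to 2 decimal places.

|Patch 1| = 105, |Patch 2| = 46, |Patch 1∩Patch 2| = 32.2.
|Patch 1 △ Patch 2| = |Patch 1| + |Patch 2| − 2·|Patch 1∩Patch 2| = 105 + 46 − 64.4 = 86.60.

86.60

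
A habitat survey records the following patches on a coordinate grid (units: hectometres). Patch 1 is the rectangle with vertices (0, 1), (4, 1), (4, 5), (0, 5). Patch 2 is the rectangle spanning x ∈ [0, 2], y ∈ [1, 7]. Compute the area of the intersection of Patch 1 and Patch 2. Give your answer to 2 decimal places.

|Patch 1∩Patch 2|: x∈[0,2], y∈[1,5] → 2·4 = 8.

8.00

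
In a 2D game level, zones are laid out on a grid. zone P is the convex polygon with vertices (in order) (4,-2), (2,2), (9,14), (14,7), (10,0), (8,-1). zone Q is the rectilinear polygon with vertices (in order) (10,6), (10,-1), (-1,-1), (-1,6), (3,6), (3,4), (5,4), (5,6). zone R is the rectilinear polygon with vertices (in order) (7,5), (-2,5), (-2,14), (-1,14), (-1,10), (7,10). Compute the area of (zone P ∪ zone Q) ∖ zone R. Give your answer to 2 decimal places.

115.96

|zone P ∪ zone Q| = 128.9167.
|(zone P ∪ zone Q) ∩ zone R| = 12.9583.
|(zone P ∪ zone Q) ∖ zone R| = 128.9167 − 12.9583 = 115.96.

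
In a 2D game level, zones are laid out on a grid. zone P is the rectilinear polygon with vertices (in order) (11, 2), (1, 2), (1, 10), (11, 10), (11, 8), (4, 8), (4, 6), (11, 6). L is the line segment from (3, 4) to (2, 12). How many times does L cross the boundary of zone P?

The segment meets the boundary at (2.25,10).

1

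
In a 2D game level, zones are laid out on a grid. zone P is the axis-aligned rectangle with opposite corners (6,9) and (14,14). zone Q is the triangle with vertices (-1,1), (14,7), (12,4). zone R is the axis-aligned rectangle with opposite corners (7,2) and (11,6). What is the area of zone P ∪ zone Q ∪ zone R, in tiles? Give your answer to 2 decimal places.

65.73

By inclusion–exclusion:
Individual areas: |zone P| = 40, |zone Q| = 16.5, |zone R| = 16.
|zone P∩zone Q| = 0.
|zone P∩zone R| = 0 (no overlap).
|zone Q∩zone R| = 6.7692.
|zone P∩zone Q∩zone R| = 0.
|zone P ∪ zone Q ∪ zone R| = 72.5 − 6.7692 + 0 = 65.73.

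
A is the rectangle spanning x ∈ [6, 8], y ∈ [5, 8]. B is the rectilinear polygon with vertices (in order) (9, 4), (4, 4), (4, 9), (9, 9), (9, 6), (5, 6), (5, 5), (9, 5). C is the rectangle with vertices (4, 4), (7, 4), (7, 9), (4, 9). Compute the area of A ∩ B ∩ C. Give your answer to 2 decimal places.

2.00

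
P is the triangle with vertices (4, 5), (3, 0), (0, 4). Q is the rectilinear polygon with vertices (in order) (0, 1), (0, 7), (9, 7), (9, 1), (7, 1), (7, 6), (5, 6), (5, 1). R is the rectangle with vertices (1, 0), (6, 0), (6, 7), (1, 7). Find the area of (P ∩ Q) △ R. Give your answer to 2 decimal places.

27.56

|P ∩ Q| = 9.025.
|(P ∩ Q) ∩ R| = 8.2333.
|(P ∩ Q) △ R| = 9.025 + 35 − 16.4667 = 27.56.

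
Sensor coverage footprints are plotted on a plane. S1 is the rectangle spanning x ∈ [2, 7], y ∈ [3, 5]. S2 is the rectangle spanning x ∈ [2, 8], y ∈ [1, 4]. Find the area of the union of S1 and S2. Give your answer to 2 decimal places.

By inclusion–exclusion:
Individual areas: |S1| = 10, |S2| = 18.
|S1∩S2|: x∈[2,7], y∈[3,4] → 5·1 = 5.
|S1 ∪ S2| = 28 − 5 = 23.00.

23.00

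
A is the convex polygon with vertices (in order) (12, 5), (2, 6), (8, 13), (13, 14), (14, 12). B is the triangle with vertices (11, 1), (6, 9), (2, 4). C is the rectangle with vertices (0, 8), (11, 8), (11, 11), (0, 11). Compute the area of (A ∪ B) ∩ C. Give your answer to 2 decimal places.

18.00

The region (A ∪ B) ∩ C is the polygon with vertices (6.286,11), (11,11), (11,8), (3.714,8).
By the shoelace formula its area is 18.00.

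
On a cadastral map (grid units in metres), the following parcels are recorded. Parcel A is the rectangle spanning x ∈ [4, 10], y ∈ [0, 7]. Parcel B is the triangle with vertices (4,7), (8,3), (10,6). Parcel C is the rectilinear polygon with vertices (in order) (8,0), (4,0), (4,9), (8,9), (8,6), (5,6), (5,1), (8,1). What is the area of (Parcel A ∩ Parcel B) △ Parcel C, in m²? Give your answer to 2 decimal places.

26.67

|Parcel A ∩ Parcel B| = 10.
|(Parcel A ∩ Parcel B) ∩ Parcel C| = 2.1667.
|(Parcel A ∩ Parcel B) △ Parcel C| = 10 + 21 − 4.3333 = 26.67.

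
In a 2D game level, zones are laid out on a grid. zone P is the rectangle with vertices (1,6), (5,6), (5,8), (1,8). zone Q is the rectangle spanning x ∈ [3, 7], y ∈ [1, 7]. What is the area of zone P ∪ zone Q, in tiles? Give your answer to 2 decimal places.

30.00

By inclusion–exclusion:
Individual areas: |zone P| = 8, |zone Q| = 24.
|zone P∩zone Q|: x∈[3,5], y∈[6,7] → 2·1 = 2.
|zone P ∪ zone Q| = 32 − 2 = 30.00.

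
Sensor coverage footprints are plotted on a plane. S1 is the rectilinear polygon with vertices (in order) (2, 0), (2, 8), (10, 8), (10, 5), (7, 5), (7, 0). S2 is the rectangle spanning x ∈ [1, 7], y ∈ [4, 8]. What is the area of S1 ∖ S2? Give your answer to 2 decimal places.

|S1| = 49, |S1∩S2| = 20.
|S1 ∖ S2| = |S1| − |S1∩S2| = 49 − 20 = 29.00.

29.00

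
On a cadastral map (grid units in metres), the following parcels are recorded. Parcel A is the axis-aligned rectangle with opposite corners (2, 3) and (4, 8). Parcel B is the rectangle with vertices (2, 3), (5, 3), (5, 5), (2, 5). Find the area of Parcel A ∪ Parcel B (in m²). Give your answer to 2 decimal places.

By inclusion–exclusion:
Individual areas: |Parcel A| = 10, |Parcel B| = 6.
|Parcel A∩Parcel B|: x∈[2,4], y∈[3,5] → 2·2 = 4.
|Parcel A ∪ Parcel B| = 16 − 4 = 12.00.

12.00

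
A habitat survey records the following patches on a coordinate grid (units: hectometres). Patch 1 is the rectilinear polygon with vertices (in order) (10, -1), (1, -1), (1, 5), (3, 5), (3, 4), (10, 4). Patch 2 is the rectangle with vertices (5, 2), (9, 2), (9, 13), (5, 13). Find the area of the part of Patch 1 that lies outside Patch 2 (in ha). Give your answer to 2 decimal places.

39.00

|Patch 1| = 47, |Patch 1∩Patch 2| = 8.
|Patch 1 ∖ Patch 2| = |Patch 1| − |Patch 1∩Patch 2| = 47 − 8 = 39.00.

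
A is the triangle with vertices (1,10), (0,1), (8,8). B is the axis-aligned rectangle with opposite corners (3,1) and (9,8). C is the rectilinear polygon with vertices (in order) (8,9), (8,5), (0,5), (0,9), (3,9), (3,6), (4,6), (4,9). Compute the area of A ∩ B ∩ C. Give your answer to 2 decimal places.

7.86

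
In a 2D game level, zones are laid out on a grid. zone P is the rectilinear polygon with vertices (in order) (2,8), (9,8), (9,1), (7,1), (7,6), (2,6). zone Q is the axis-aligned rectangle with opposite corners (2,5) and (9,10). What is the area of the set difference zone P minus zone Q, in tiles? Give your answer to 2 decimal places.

8.00

|zone P| = 24, |zone P∩zone Q| = 16.
|zone P ∖ zone Q| = |zone P| − |zone P∩zone Q| = 24 − 16 = 8.00.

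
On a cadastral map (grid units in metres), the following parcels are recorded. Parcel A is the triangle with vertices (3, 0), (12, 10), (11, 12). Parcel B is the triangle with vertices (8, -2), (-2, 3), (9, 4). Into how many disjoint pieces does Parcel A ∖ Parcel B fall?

2

Parcel A ∖ Parcel B splits into 2 disjoint pieces (area 0.0151, area 12.3858).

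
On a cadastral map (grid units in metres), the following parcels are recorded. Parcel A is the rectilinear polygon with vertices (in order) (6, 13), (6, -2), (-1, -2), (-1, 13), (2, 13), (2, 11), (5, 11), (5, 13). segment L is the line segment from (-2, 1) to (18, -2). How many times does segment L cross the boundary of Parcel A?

The segment meets the boundary at (6,-0.2), (-1,0.85).

2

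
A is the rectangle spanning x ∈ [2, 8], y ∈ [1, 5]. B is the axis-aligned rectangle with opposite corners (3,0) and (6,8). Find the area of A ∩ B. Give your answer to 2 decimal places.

|A∩B|: x∈[3,6], y∈[1,5] → 3·4 = 12.

12.00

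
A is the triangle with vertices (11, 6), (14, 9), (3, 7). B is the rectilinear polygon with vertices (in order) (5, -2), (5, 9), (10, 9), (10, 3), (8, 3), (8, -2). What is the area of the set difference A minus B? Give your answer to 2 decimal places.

6.60

|A| = 13.5, |A∩B| = 6.9034.
|A ∖ B| = |A| − |A∩B| = 13.5 − 6.9034 = 6.60.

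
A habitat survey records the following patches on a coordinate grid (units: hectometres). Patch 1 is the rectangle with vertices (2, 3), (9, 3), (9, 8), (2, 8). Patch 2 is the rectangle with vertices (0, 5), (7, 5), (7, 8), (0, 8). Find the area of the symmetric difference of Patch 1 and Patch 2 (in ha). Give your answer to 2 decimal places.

|Patch 1∩Patch 2|: x∈[2,7], y∈[5,8] → 5·3 = 15.
|Patch 1 △ Patch 2| = |Patch 1| + |Patch 2| − 2·|Patch 1∩Patch 2| = 35 + 21 − 30 = 26.00.

26.00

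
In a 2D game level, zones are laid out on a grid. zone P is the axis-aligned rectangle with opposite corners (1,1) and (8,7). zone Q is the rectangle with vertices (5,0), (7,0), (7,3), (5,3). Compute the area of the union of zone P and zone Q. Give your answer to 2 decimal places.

By inclusion–exclusion:
Individual areas: |zone P| = 42, |zone Q| = 6.
|zone P∩zone Q|: x∈[5,7], y∈[1,3] → 2·2 = 4.
|zone P ∪ zone Q| = 48 − 4 = 44.00.

44.00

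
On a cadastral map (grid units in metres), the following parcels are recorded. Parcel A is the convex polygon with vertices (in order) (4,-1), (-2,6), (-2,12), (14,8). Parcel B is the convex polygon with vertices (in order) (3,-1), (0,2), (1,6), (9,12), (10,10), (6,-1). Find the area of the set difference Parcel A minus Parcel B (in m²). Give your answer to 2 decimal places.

|Parcel A| = 110, |Parcel A∩Parcel B| = 57.7702.
|Parcel A ∖ Parcel B| = |Parcel A| − |Parcel A∩Parcel B| = 110 − 57.7702 = 52.23.

52.23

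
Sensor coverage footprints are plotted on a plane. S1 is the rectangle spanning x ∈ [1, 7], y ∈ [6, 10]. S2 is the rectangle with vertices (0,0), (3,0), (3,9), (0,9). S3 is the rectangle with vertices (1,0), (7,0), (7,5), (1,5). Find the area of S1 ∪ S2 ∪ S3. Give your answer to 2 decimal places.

65.00

By inclusion–exclusion:
Individual areas: |S1| = 24, |S2| = 27, |S3| = 30.
|S1∩S2|: x∈[1,3], y∈[6,9] → 2·3 = 6.
|S1∩S3| = 0 (no overlap).
|S2∩S3|: x∈[1,3], y∈[0,5] → 2·5 = 10.
|S1∩S2∩S3| = 0.
|S1 ∪ S2 ∪ S3| = 81 − 16 + 0 = 65.00.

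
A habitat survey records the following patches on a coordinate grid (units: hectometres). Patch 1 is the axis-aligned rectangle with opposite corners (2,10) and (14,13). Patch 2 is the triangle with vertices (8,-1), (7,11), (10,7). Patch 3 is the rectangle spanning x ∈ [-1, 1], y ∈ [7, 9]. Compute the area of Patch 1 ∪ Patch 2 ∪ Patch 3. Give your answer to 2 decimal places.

55.67

By inclusion–exclusion:
Individual areas: |Patch 1| = 36, |Patch 2| = 16, |Patch 3| = 4.
|Patch 1∩Patch 2| = 0.3333.
|Patch 1∩Patch 3| = 0 (no overlap).
|Patch 2∩Patch 3| = 0.
|Patch 1∩Patch 2∩Patch 3| = 0.
|Patch 1 ∪ Patch 2 ∪ Patch 3| = 56 − 0.3333 + 0 = 55.67.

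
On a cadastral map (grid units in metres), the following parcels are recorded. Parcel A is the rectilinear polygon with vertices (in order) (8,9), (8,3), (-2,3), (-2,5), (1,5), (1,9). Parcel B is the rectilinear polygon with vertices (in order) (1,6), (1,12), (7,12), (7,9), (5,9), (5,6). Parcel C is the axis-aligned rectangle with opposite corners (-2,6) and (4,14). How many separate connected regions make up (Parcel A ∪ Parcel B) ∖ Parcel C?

1

(Parcel A ∪ Parcel B) ∖ Parcel C is a single connected region.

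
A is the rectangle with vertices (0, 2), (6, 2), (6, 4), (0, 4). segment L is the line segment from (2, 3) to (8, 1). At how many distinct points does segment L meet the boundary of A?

1

The segment meets the boundary at (5,2).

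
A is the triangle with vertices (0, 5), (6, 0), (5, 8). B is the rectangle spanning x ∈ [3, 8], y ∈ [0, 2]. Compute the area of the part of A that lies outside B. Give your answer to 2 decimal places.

19.35

|A| = 21.5, |A∩B| = 2.15.
|A ∖ B| = |A| − |A∩B| = 21.5 − 2.15 = 19.35.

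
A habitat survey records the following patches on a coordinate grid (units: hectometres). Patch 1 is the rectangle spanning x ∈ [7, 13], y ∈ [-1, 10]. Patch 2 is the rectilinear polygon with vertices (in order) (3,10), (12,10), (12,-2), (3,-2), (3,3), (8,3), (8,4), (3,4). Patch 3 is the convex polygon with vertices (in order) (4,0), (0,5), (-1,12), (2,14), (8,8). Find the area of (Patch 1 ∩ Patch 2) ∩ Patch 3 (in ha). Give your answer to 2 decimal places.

The region (Patch 1 ∩ Patch 2) ∩ Patch 3 is the polygon with vertices (7,9), (8,8), (7,6).
By the shoelace formula its area is 1.50.

1.50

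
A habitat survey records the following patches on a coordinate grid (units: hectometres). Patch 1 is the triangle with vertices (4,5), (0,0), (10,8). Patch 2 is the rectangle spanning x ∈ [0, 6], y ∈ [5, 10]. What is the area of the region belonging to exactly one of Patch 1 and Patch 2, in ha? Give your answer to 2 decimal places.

37.00

|Patch 1| = 9, |Patch 2| = 30, |Patch 1∩Patch 2| = 1.
|Patch 1 △ Patch 2| = |Patch 1| + |Patch 2| − 2·|Patch 1∩Patch 2| = 9 + 30 − 2 = 37.00.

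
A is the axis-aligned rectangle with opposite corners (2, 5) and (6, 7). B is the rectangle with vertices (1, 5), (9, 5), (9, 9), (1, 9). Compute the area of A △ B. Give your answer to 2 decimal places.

|A∩B|: x∈[2,6], y∈[5,7] → 4·2 = 8.
|A △ B| = |A| + |B| − 2·|A∩B| = 8 + 32 − 16 = 24.00.

24.00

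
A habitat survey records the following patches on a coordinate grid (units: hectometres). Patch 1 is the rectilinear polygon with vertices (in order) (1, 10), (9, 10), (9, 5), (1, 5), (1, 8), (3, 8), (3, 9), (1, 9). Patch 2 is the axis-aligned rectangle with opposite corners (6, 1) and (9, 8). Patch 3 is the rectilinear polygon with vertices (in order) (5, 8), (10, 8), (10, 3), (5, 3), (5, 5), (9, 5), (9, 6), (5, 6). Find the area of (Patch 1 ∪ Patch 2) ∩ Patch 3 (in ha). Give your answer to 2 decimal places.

|Patch 1 ∪ Patch 2| = 50.
|(Patch 1 ∪ Patch 2) ∩ Patch 3| = 14.00.

14.00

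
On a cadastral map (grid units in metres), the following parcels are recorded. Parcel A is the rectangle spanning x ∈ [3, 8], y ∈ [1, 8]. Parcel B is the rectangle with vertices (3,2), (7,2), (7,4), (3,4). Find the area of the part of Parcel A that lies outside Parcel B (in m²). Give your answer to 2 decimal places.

27.00

|Parcel A∩Parcel B|: x∈[3,7], y∈[2,4] → 4·2 = 8.
|Parcel A| = 35.
|Parcel A ∖ Parcel B| = |Parcel A| − |Parcel A∩Parcel B| = 35 − 8 = 27.00.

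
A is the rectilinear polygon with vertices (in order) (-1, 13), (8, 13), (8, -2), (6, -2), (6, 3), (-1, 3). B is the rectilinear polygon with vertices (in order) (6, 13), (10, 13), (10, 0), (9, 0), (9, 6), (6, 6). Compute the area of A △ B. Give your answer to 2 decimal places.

|A| = 100, |B| = 34, |A∩B| = 14.
|A △ B| = |A| + |B| − 2·|A∩B| = 100 + 34 − 28 = 106.00.

106.00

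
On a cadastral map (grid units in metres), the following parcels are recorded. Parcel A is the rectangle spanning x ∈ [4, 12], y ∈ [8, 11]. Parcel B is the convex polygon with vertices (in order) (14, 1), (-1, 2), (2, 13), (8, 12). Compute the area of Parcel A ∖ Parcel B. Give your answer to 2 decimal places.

7.91

|Parcel A| = 24, |Parcel A∩Parcel B| = 16.0909.
|Parcel A ∖ Parcel B| = |Parcel A| − |Parcel A∩Parcel B| = 24 − 16.0909 = 7.91.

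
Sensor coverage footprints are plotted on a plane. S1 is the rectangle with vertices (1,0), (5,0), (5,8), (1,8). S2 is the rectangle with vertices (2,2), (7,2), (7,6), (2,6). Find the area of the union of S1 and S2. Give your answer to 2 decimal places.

By inclusion–exclusion:
Individual areas: |S1| = 32, |S2| = 20.
|S1∩S2|: x∈[2,5], y∈[2,6] → 3·4 = 12.
|S1 ∪ S2| = 52 − 12 = 40.00.

40.00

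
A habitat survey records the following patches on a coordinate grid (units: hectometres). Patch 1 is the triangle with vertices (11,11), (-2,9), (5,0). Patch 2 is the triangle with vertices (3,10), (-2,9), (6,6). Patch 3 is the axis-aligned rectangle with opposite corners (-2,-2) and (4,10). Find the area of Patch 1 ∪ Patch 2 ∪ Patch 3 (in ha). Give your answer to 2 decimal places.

111.59

By inclusion–exclusion:
Individual areas: |Patch 1| = 65.5, |Patch 2| = 11.5, |Patch 3| = 72.
|Patch 1∩Patch 2| = 10.9052.
|Patch 1∩Patch 3| = 25.9121.
|Patch 2∩Patch 3| = 9.5833.
|Patch 1∩Patch 2∩Patch 3| = 8.9885.
|Patch 1 ∪ Patch 2 ∪ Patch 3| = 149 − 46.4006 + 8.9885 = 111.59.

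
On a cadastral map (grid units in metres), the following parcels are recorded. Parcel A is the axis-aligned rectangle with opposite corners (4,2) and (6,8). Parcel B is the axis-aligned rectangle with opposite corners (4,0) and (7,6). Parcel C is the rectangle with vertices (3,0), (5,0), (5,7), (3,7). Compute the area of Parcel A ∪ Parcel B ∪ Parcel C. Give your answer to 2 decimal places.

By inclusion–exclusion:
Individual areas: |Parcel A| = 12, |Parcel B| = 18, |Parcel C| = 14.
|Parcel A∩Parcel B|: x∈[4,6], y∈[2,6] → 2·4 = 8.
|Parcel A∩Parcel C|: x∈[4,5], y∈[2,7] → 1·5 = 5.
|Parcel B∩Parcel C|: x∈[4,5], y∈[0,6] → 1·6 = 6.
|Parcel A∩Parcel B∩Parcel C| = 4.
|Parcel A ∪ Parcel B ∪ Parcel C| = 44 − 19 + 4 = 29.00.

29.00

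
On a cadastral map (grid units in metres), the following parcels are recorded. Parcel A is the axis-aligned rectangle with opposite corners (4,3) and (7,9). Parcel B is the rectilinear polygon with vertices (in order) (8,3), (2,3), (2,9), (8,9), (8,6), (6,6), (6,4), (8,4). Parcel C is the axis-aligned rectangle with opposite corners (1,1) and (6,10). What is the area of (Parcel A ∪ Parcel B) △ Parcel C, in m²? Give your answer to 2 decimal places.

|Parcel A ∪ Parcel B| = 34.
|(Parcel A ∪ Parcel B) ∩ Parcel C| = 24.
|(Parcel A ∪ Parcel B) △ Parcel C| = 34 + 45 − 48 = 31.00.

31.00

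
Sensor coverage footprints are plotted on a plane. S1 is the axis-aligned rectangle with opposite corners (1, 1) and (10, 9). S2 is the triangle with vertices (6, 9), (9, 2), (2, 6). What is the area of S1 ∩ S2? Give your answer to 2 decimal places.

The intersection is the polygon with vertices (9,2), (2,6), (6,9).
By the shoelace formula its area is 18.50.

18.50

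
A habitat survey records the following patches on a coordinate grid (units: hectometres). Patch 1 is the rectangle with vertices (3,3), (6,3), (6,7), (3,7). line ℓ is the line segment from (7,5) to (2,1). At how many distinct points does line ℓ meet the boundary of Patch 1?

2

The segment meets the boundary at (4.5,3), (6,4.2).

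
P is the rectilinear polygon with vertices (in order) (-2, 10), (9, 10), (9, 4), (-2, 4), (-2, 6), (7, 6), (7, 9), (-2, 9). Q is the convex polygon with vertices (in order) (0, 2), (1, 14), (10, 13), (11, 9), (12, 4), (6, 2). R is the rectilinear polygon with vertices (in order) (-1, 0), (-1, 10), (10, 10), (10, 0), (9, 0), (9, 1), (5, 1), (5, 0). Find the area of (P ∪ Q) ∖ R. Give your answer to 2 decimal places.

|P ∪ Q| = 124.125.
|(P ∪ Q) ∩ R| = 78.7917.
|(P ∪ Q) ∖ R| = 124.125 − 78.7917 = 45.33.

45.33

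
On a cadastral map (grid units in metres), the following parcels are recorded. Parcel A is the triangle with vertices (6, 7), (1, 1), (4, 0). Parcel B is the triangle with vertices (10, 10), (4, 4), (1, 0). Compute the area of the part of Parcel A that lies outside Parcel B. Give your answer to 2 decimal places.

9.67

|Parcel A| = 11.5, |Parcel A∩Parcel B| = 1.8283.
|Parcel A ∖ Parcel B| = |Parcel A| − |Parcel A∩Parcel B| = 11.5 − 1.8283 = 9.67.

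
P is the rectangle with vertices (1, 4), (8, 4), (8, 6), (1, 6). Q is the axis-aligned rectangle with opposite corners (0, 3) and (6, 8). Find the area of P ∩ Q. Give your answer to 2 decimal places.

|P∩Q|: x∈[1,6], y∈[4,6] → 5·2 = 10.

10.00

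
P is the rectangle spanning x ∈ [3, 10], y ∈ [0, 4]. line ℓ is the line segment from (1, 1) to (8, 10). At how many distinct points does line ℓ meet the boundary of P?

2

The segment meets the boundary at (3.333,4), (3,3.571).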